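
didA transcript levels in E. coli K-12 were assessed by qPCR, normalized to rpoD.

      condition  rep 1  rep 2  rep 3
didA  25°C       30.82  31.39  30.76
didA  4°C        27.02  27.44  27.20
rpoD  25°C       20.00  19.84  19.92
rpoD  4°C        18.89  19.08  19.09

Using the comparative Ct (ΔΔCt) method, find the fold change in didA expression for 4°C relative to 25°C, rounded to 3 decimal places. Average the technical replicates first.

7.311

Mean Ct: didA 25°C 30.990; didA 4°C 27.220; rpoD 25°C 19.920; rpoD 4°C 19.020
ΔCt(25°C) = 30.990 − 19.920 = 11.070
ΔCt(4°C) = 27.220 − 19.020 = 8.200
ΔΔCt = 8.200 − 11.070 = -2.870
Fold change = 2^(−(-2.870)) = 2^2.870 = 7.3107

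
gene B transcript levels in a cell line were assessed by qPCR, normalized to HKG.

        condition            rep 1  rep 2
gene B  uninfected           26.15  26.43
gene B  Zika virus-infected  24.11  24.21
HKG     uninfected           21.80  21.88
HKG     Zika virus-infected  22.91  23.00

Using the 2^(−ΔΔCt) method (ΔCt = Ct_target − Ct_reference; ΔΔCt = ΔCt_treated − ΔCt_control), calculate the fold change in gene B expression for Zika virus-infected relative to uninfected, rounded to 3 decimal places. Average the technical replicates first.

9.481

Mean Ct: gene B uninfected 26.290; gene B Zika virus-infected 24.160; HKG uninfected 21.840; HKG Zika virus-infected 22.955
ΔCt(uninfected) = 26.290 − 21.840 = 4.450
ΔCt(Zika virus-infected) = 24.160 − 22.955 = 1.205
ΔΔCt = 1.205 − 4.450 = -3.245
Fold change = 2^(−(-3.245)) = 2^3.245 = 9.4807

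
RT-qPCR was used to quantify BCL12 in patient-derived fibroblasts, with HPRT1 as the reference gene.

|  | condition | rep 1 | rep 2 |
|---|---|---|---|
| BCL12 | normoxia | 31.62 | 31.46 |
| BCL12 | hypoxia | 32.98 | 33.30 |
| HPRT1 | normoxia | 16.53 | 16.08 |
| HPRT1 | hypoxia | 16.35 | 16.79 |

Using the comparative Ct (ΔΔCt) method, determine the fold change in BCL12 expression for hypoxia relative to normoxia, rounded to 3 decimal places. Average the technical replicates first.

0.396

Mean Ct: BCL12 normoxia 31.540; BCL12 hypoxia 33.140; HPRT1 normoxia 16.305; HPRT1 hypoxia 16.570
ΔCt(normoxia) = 31.540 − 16.305 = 15.235
ΔCt(hypoxia) = 33.140 − 16.570 = 16.570
ΔΔCt = 16.570 − 15.235 = 1.335
Fold change = 2^(−1.335) = 0.3964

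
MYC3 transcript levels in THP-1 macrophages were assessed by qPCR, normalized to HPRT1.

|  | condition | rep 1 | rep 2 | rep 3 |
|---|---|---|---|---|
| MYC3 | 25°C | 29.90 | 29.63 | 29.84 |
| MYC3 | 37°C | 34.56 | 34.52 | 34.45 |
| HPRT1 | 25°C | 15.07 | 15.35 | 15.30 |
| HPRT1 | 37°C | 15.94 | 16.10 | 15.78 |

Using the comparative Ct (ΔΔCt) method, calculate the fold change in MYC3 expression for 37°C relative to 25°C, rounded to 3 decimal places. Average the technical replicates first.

Mean Ct: MYC3 25°C 29.790; MYC3 37°C 34.510; HPRT1 25°C 15.240; HPRT1 37°C 15.940
ΔCt(25°C) = 29.790 − 15.240 = 14.550
ΔCt(37°C) = 34.510 − 15.940 = 18.570
ΔΔCt = 18.570 − 14.550 = 4.020
Fold change = 2^(−4.020) = 0.0616

0.062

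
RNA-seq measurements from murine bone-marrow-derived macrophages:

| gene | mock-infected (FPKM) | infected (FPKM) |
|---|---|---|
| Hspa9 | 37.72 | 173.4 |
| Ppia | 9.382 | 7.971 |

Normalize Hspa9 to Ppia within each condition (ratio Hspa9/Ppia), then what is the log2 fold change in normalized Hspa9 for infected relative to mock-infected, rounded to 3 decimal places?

2.436

Hspa9/Ppia (mock-infected) = 37.72 / 9.382 = 4.0205
Hspa9/Ppia (infected) = 173.4 / 7.971 = 21.754
Fold change = 21.754 / 4.0205 = 5.4108
log2(5.4108) = 2.4358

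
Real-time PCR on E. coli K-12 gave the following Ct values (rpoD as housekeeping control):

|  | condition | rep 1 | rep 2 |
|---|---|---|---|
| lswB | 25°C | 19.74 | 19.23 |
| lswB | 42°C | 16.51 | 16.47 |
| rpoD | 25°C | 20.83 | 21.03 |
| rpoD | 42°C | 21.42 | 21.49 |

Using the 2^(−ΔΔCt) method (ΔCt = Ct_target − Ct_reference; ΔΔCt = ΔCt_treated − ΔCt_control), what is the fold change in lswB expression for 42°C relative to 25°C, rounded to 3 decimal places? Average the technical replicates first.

11.472

Mean Ct: lswB 25°C 19.485; lswB 42°C 16.490; rpoD 25°C 20.930; rpoD 42°C 21.455
ΔCt(25°C) = 19.485 − 20.930 = -1.445
ΔCt(42°C) = 16.490 − 21.455 = -4.965
ΔΔCt = -4.965 − (-1.445) = -3.520
Fold change = 2^(−(-3.520)) = 2^3.520 = 11.4716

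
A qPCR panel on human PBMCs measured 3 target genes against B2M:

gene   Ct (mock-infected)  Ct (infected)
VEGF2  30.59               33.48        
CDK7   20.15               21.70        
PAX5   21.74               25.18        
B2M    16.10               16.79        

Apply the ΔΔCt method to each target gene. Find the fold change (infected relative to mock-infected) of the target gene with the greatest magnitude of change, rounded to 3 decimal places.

0.149

VEGF2: ΔΔCt = (33.48−16.79) − (30.59−16.10) = 16.69 − 14.49 = 2.20; fold change = 2^-2.20 = 0.218
CDK7: ΔΔCt = (21.70−16.79) − (20.15−16.10) = 4.91 − 4.05 = 0.86; fold change = 2^-0.86 = 0.551
PAX5: ΔΔCt = (25.18−16.79) − (21.74−16.10) = 8.39 − 5.64 = 2.75; fold change = 2^-2.75 = 0.149
PAX5 has the largest |ΔΔCt| = 2.75.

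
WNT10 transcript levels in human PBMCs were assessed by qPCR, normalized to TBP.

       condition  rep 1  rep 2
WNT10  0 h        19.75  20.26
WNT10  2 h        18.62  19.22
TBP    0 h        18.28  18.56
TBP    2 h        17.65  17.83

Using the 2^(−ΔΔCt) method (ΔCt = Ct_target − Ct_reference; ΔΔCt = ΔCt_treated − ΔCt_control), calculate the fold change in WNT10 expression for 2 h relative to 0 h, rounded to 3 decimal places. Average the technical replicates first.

Mean Ct: WNT10 0 h 20.005; WNT10 2 h 18.920; TBP 0 h 18.420; TBP 2 h 17.740
ΔCt(0 h) = 20.005 − 18.420 = 1.585
ΔCt(2 h) = 18.920 − 17.740 = 1.180
ΔΔCt = 1.180 − 1.585 = -0.405
Fold change = 2^(−(-0.405)) = 2^0.405 = 1.3241

1.324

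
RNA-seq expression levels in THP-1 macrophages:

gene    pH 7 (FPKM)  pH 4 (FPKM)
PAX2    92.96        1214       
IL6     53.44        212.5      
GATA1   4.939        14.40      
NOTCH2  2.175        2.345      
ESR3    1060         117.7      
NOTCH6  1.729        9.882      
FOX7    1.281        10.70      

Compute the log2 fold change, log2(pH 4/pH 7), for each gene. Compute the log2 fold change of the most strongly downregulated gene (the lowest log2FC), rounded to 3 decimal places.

-3.171

log2(1214/92.96) = 3.707  (PAX2)
log2(212.5/53.44) = 1.991  (IL6)
log2(14.40/4.939) = 1.544  (GATA1)
log2(2.345/2.175) = 0.109  (NOTCH2)
log2(117.7/1060) = -3.171  (ESR3)
log2(9.882/1.729) = 2.515  (NOTCH6)
log2(10.70/1.281) = 3.062  (FOX7)
ESR3 is most strongly downregulated.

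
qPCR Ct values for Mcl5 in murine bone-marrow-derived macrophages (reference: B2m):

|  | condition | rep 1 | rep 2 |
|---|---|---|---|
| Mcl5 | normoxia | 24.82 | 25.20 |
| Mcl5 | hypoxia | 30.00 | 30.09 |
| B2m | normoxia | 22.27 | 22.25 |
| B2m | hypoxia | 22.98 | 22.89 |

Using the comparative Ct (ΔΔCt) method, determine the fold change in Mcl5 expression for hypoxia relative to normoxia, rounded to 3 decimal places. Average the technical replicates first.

Mean Ct: Mcl5 normoxia 25.010; Mcl5 hypoxia 30.045; B2m normoxia 22.260; B2m hypoxia 22.935
ΔCt(normoxia) = 25.010 − 22.260 = 2.750
ΔCt(hypoxia) = 30.045 − 22.935 = 7.110
ΔΔCt = 7.110 − 2.750 = 4.360
Fold change = 2^(−4.360) = 0.0487

0.049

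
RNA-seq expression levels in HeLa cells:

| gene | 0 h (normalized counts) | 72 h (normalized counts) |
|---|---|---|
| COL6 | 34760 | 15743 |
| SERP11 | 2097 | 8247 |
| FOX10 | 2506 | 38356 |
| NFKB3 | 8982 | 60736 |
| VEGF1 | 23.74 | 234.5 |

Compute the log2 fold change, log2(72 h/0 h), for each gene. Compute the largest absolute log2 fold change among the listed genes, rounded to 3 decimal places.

log2(15743/34760) = -1.143  (COL6)
log2(8247/2097) = 1.976  (SERP11)
log2(38356/2506) = 3.936  (FOX10)
log2(60736/8982) = 2.757  (NFKB3)
log2(234.5/23.74) = 3.304  (VEGF1)
The largest magnitude belongs to FOX10.

3.936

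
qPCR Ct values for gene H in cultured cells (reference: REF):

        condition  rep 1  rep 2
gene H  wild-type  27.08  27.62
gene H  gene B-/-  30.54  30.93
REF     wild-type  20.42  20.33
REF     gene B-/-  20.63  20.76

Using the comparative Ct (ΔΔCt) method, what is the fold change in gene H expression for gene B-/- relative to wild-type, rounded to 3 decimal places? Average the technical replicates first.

Mean Ct: gene H wild-type 27.350; gene H gene B-/- 30.735; REF wild-type 20.375; REF gene B-/- 20.695
ΔCt(wild-type) = 27.350 − 20.375 = 6.975
ΔCt(gene B-/-) = 30.735 − 20.695 = 10.040
ΔΔCt = 10.040 − 6.975 = 3.065
Fold change = 2^(−3.065) = 0.1195

0.119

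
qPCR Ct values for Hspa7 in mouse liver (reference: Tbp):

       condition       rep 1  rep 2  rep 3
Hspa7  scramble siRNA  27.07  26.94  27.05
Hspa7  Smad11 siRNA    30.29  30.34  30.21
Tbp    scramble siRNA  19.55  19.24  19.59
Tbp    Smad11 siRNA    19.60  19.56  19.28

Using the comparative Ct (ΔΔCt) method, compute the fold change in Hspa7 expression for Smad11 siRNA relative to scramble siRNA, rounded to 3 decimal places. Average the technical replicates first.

Mean Ct: Hspa7 scramble siRNA 27.020; Hspa7 Smad11 siRNA 30.280; Tbp scramble siRNA 19.460; Tbp Smad11 siRNA 19.480
ΔCt(scramble siRNA) = 27.020 − 19.460 = 7.560
ΔCt(Smad11 siRNA) = 30.280 − 19.480 = 10.800
ΔΔCt = 10.800 − 7.560 = 3.240
Fold change = 2^(−3.240) = 0.1058

0.106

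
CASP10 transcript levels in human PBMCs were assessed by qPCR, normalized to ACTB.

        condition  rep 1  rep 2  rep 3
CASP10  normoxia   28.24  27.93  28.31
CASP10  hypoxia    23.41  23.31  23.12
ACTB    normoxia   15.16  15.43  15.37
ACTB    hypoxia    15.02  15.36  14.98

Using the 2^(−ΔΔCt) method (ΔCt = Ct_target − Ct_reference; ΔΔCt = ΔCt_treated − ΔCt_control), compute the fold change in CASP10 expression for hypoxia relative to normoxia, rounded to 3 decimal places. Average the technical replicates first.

25.634

Mean Ct: CASP10 normoxia 28.160; CASP10 hypoxia 23.280; ACTB normoxia 15.320; ACTB hypoxia 15.120
ΔCt(normoxia) = 28.160 − 15.320 = 12.840
ΔCt(hypoxia) = 23.280 − 15.120 = 8.160
ΔΔCt = 8.160 − 12.840 = -4.680
Fold change = 2^(−(-4.680)) = 2^4.680 = 25.6342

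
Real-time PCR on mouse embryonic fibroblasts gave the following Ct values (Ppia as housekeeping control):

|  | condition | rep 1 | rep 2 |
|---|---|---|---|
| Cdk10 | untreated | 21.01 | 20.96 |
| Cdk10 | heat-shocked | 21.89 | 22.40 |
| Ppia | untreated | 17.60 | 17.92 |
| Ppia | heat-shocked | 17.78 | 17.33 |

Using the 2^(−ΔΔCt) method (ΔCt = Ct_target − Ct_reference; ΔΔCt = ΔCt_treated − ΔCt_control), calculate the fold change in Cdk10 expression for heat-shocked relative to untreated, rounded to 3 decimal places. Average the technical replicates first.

Mean Ct: Cdk10 untreated 20.985; Cdk10 heat-shocked 22.145; Ppia untreated 17.760; Ppia heat-shocked 17.555
ΔCt(untreated) = 20.985 − 17.760 = 3.225
ΔCt(heat-shocked) = 22.145 − 17.555 = 4.590
ΔΔCt = 4.590 − 3.225 = 1.365
Fold change = 2^(−1.365) = 0.3882

0.388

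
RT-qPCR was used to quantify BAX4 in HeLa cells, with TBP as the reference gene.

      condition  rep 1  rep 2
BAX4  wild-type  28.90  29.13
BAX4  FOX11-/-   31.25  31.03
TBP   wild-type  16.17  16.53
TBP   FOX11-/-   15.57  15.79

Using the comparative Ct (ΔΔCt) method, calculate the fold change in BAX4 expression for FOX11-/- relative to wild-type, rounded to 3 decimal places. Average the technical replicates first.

0.144

Mean Ct: BAX4 wild-type 29.015; BAX4 FOX11-/- 31.140; TBP wild-type 16.350; TBP FOX11-/- 15.680
ΔCt(wild-type) = 29.015 − 16.350 = 12.665
ΔCt(FOX11-/-) = 31.140 − 15.680 = 15.460
ΔΔCt = 15.460 − 12.665 = 2.795
Fold change = 2^(−2.795) = 0.1441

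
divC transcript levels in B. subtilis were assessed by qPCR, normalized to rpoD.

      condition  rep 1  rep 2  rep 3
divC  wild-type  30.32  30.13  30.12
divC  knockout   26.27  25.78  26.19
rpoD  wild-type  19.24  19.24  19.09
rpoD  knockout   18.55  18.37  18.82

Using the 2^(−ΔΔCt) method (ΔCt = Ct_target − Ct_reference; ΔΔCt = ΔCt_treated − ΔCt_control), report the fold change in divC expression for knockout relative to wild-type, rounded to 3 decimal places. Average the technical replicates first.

11.314

Mean Ct: divC wild-type 30.190; divC knockout 26.080; rpoD wild-type 19.190; rpoD knockout 18.580
ΔCt(wild-type) = 30.190 − 19.190 = 11.000
ΔCt(knockout) = 26.080 − 18.580 = 7.500
ΔΔCt = 7.500 − 11.000 = -3.500
Fold change = 2^(−(-3.500)) = 2^3.500 = 11.3137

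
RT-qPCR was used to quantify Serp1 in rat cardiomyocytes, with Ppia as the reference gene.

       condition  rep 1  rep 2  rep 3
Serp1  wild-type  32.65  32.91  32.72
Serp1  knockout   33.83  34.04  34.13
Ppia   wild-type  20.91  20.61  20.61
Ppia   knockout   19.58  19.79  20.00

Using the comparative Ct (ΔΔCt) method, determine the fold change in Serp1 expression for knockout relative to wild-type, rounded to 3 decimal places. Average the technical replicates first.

Mean Ct: Serp1 wild-type 32.760; Serp1 knockout 34.000; Ppia wild-type 20.710; Ppia knockout 19.790
ΔCt(wild-type) = 32.760 − 20.710 = 12.050
ΔCt(knockout) = 34.000 − 19.790 = 14.210
ΔΔCt = 14.210 − 12.050 = 2.160
Fold change = 2^(−2.160) = 0.2238

0.224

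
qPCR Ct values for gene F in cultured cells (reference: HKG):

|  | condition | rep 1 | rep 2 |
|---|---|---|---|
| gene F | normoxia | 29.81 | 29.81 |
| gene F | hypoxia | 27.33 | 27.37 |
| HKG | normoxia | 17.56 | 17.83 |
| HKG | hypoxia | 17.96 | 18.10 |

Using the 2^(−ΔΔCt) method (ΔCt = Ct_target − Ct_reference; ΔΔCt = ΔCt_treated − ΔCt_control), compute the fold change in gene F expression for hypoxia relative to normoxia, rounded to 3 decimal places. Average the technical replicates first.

Mean Ct: gene F normoxia 29.810; gene F hypoxia 27.350; HKG normoxia 17.695; HKG hypoxia 18.030
ΔCt(normoxia) = 29.810 − 17.695 = 12.115
ΔCt(hypoxia) = 27.350 − 18.030 = 9.320
ΔΔCt = 9.320 − 12.115 = -2.795
Fold change = 2^(−(-2.795)) = 2^2.795 = 6.9403

6.940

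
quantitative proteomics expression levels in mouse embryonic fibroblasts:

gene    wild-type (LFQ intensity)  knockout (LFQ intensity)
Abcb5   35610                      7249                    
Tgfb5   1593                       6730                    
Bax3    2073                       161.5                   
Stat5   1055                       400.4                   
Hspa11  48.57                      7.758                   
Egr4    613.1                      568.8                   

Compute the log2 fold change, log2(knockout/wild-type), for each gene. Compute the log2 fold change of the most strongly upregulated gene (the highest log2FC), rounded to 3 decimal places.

2.079

log2(7249/35610) = -2.296  (Abcb5)
log2(6730/1593) = 2.079  (Tgfb5)
log2(161.5/2073) = -3.682  (Bax3)
log2(400.4/1055) = -1.398  (Stat5)
log2(7.758/48.57) = -2.646  (Hspa11)
log2(568.8/613.1) = -0.108  (Egr4)
Tgfb5 is most strongly upregulated.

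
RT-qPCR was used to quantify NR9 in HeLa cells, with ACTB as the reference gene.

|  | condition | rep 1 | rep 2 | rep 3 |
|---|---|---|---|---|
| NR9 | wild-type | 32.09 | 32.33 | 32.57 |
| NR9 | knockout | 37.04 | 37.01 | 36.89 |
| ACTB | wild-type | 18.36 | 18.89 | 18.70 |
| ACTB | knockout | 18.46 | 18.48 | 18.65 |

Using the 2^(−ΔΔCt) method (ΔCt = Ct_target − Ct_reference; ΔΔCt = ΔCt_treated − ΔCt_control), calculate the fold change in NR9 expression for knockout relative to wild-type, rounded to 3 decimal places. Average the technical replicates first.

Mean Ct: NR9 wild-type 32.330; NR9 knockout 36.980; ACTB wild-type 18.650; ACTB knockout 18.530
ΔCt(wild-type) = 32.330 − 18.650 = 13.680
ΔCt(knockout) = 36.980 − 18.530 = 18.450
ΔΔCt = 18.450 − 13.680 = 4.770
Fold change = 2^(−4.770) = 0.0367

0.037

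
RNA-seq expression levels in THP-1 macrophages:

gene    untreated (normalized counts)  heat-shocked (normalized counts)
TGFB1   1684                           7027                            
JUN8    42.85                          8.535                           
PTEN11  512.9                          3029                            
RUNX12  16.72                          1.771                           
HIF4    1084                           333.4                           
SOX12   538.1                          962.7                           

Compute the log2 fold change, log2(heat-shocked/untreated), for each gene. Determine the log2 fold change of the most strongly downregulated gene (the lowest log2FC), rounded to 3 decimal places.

log2(7027/1684) = 2.061  (TGFB1)
log2(8.535/42.85) = -2.328  (JUN8)
log2(3029/512.9) = 2.562  (PTEN11)
log2(1.771/16.72) = -3.239  (RUNX12)
log2(333.4/1084) = -1.701  (HIF4)
log2(962.7/538.1) = 0.839  (SOX12)
RUNX12 is most strongly downregulated.

-3.239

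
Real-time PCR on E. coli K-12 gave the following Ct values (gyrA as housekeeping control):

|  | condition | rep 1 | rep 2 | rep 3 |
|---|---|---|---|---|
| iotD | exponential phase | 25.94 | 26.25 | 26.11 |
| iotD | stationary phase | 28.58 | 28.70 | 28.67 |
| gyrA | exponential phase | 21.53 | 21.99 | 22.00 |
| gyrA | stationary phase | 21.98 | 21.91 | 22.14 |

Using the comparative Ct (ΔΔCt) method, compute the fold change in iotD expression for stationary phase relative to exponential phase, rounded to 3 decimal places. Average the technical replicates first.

Mean Ct: iotD exponential phase 26.100; iotD stationary phase 28.650; gyrA exponential phase 21.840; gyrA stationary phase 22.010
ΔCt(exponential phase) = 26.100 − 21.840 = 4.260
ΔCt(stationary phase) = 28.650 − 22.010 = 6.640
ΔΔCt = 6.640 − 4.260 = 2.380
Fold change = 2^(−2.380) = 0.1921

0.192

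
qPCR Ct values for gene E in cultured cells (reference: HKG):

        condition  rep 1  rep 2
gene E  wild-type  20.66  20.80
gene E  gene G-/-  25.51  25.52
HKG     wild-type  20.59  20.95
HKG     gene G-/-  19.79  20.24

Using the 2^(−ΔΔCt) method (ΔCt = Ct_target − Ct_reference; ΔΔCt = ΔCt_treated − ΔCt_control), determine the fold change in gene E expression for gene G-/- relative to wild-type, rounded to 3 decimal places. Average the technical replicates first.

Mean Ct: gene E wild-type 20.730; gene E gene G-/- 25.515; HKG wild-type 20.770; HKG gene G-/- 20.015
ΔCt(wild-type) = 20.730 − 20.770 = -0.040
ΔCt(gene G-/-) = 25.515 − 20.015 = 5.500
ΔΔCt = 5.500 − (-0.040) = 5.540
Fold change = 2^(−5.540) = 0.0215

0.021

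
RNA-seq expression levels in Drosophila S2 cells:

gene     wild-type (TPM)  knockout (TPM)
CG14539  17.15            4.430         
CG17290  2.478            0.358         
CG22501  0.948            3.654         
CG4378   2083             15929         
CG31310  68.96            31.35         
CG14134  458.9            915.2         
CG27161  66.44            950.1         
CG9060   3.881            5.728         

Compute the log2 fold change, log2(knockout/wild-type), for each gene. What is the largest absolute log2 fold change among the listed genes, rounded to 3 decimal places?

log2(4.430/17.15) = -1.953  (CG14539)
log2(0.358/2.478) = -2.791  (CG17290)
log2(3.654/0.948) = 1.947  (CG22501)
log2(15929/2083) = 2.935  (CG4378)
log2(31.35/68.96) = -1.137  (CG31310)
log2(915.2/458.9) = 0.996  (CG14134)
log2(950.1/66.44) = 3.838  (CG27161)
log2(5.728/3.881) = 0.562  (CG9060)
The largest magnitude belongs to CG27161.

3.838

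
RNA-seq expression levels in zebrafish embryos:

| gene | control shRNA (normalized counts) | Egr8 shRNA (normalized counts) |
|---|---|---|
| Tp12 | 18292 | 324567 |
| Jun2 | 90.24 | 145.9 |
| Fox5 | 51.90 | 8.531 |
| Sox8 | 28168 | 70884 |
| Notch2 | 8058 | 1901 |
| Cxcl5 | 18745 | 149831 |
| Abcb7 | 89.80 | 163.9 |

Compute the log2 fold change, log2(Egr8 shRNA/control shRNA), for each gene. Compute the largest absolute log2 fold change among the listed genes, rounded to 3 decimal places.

log2(324567/18292) = 4.149  (Tp12)
log2(145.9/90.24) = 0.693  (Jun2)
log2(8.531/51.90) = -2.605  (Fox5)
log2(70884/28168) = 1.331  (Sox8)
log2(1901/8058) = -2.084  (Notch2)
log2(149831/18745) = 2.999  (Cxcl5)
log2(163.9/89.80) = 0.868  (Abcb7)
The largest magnitude belongs to Tp12.

4.149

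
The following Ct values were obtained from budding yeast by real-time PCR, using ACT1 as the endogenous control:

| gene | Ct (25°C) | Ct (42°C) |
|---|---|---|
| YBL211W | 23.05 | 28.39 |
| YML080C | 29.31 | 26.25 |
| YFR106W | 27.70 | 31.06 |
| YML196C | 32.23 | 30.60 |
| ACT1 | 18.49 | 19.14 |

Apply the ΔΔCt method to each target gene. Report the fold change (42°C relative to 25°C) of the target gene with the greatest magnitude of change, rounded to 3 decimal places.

0.039

YBL211W: ΔΔCt = (28.39−19.14) − (23.05−18.49) = 9.25 − 4.56 = 4.69; fold change = 2^-4.69 = 0.039
YML080C: ΔΔCt = (26.25−19.14) − (29.31−18.49) = 7.11 − 10.82 = -3.71; fold change = 2^3.71 = 13.086
YFR106W: ΔΔCt = (31.06−19.14) − (27.70−18.49) = 11.92 − 9.21 = 2.71; fold change = 2^-2.71 = 0.153
YML196C: ΔΔCt = (30.60−19.14) − (32.23−18.49) = 11.46 − 13.74 = -2.28; fold change = 2^2.28 = 4.857
YBL211W has the largest |ΔΔCt| = 4.69.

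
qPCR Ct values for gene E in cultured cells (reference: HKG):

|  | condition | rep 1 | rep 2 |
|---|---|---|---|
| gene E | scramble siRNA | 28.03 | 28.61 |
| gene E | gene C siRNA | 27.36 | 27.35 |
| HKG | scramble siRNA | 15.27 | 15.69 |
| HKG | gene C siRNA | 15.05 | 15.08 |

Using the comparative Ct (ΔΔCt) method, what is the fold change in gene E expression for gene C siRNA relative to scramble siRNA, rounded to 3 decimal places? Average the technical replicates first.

1.464

Mean Ct: gene E scramble siRNA 28.320; gene E gene C siRNA 27.355; HKG scramble siRNA 15.480; HKG gene C siRNA 15.065
ΔCt(scramble siRNA) = 28.320 − 15.480 = 12.840
ΔCt(gene C siRNA) = 27.355 − 15.065 = 12.290
ΔΔCt = 12.290 − 12.840 = -0.550
Fold change = 2^(−(-0.550)) = 2^0.550 = 1.4641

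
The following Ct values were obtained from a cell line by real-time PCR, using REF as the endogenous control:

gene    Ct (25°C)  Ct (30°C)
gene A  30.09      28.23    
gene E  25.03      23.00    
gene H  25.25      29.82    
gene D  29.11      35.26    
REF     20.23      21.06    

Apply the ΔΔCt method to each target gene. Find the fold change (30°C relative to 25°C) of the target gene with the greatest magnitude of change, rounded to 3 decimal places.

0.025

gene A: ΔΔCt = (28.23−21.06) − (30.09−20.23) = 7.17 − 9.86 = -2.69; fold change = 2^2.69 = 6.453
gene E: ΔΔCt = (23.00−21.06) − (25.03−20.23) = 1.94 − 4.80 = -2.86; fold change = 2^2.86 = 7.260
gene H: ΔΔCt = (29.82−21.06) − (25.25−20.23) = 8.76 − 5.02 = 3.74; fold change = 2^-3.74 = 0.075
gene D: ΔΔCt = (35.26−21.06) − (29.11−20.23) = 14.20 − 8.88 = 5.32; fold change = 2^-5.32 = 0.025
gene D has the largest |ΔΔCt| = 5.32.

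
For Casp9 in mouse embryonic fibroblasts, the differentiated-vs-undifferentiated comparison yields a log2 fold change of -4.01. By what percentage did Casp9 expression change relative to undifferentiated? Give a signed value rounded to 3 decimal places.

Fold change = 2^(-4.01) = 0.0621
Percent change = (FC − 1) × 100% = (0.0621 − 1) × 100 = -93.793%

-93.793%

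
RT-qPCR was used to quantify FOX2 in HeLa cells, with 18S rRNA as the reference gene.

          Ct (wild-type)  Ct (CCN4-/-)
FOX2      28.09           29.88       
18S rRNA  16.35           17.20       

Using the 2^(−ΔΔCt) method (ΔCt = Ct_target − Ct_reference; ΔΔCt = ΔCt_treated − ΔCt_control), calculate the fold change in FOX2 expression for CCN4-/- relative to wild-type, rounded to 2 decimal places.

ΔCt(wild-type) = 28.090 − 16.350 = 11.740
ΔCt(CCN4-/-) = 29.880 − 17.200 = 12.680
ΔΔCt = 12.680 − 11.740 = 0.940
Fold change = 2^(−0.940) = 0.521

0.52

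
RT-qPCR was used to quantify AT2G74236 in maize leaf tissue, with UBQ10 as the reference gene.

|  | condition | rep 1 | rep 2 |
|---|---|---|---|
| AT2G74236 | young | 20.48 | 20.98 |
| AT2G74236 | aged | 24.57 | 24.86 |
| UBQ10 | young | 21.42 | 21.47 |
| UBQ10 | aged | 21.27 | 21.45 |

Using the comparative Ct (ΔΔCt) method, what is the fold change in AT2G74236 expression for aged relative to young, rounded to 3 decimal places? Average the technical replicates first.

0.060

Mean Ct: AT2G74236 young 20.730; AT2G74236 aged 24.715; UBQ10 young 21.445; UBQ10 aged 21.360
ΔCt(young) = 20.730 − 21.445 = -0.715
ΔCt(aged) = 24.715 − 21.360 = 3.355
ΔΔCt = 3.355 − (-0.715) = 4.070
Fold change = 2^(−4.070) = 0.0595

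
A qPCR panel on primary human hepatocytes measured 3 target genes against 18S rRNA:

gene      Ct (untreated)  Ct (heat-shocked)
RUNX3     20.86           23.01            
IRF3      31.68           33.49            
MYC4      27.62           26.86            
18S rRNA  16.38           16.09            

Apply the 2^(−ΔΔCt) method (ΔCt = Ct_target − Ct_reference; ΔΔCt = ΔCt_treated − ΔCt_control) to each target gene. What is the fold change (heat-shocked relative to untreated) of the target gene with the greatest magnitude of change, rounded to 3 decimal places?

0.184

RUNX3: ΔΔCt = (23.01−16.09) − (20.86−16.38) = 6.92 − 4.48 = 2.44; fold change = 2^-2.44 = 0.184
IRF3: ΔΔCt = (33.49−16.09) − (31.68−16.38) = 17.40 − 15.30 = 2.10; fold change = 2^-2.10 = 0.233
MYC4: ΔΔCt = (26.86−16.09) − (27.62−16.38) = 10.77 − 11.24 = -0.47; fold change = 2^0.47 = 1.385
RUNX3 has the largest |ΔΔCt| = 2.44.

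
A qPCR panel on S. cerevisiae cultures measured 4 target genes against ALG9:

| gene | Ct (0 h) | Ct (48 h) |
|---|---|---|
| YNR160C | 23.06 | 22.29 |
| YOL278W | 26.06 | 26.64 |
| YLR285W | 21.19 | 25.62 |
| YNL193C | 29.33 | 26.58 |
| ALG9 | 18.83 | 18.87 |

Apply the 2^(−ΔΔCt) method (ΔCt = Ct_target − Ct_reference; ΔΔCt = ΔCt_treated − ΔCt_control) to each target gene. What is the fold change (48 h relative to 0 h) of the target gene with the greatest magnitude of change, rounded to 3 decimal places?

YNR160C: ΔΔCt = (22.29−18.87) − (23.06−18.83) = 3.42 − 4.23 = -0.81; fold change = 2^0.81 = 1.753
YOL278W: ΔΔCt = (26.64−18.87) − (26.06−18.83) = 7.77 − 7.23 = 0.54; fold change = 2^-0.54 = 0.688
YLR285W: ΔΔCt = (25.62−18.87) − (21.19−18.83) = 6.75 − 2.36 = 4.39; fold change = 2^-4.39 = 0.048
YNL193C: ΔΔCt = (26.58−18.87) − (29.33−18.83) = 7.71 − 10.50 = -2.79; fold change = 2^2.79 = 6.916
YLR285W has the largest |ΔΔCt| = 4.39.

0.048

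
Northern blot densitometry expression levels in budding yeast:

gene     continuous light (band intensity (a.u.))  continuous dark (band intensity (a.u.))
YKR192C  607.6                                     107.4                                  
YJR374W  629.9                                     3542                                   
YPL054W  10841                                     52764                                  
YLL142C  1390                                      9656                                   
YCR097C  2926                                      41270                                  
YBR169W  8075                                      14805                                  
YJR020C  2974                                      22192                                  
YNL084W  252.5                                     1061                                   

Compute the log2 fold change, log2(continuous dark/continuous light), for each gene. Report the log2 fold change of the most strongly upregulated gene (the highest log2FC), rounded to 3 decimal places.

3.818

log2(107.4/607.6) = -2.500  (YKR192C)
log2(3542/629.9) = 2.491  (YJR374W)
log2(52764/10841) = 2.283  (YPL054W)
log2(9656/1390) = 2.796  (YLL142C)
log2(41270/2926) = 3.818  (YCR097C)
log2(14805/8075) = 0.875  (YBR169W)
log2(22192/2974) = 2.900  (YJR020C)
log2(1061/252.5) = 2.071  (YNL084W)
YCR097C is most strongly upregulated.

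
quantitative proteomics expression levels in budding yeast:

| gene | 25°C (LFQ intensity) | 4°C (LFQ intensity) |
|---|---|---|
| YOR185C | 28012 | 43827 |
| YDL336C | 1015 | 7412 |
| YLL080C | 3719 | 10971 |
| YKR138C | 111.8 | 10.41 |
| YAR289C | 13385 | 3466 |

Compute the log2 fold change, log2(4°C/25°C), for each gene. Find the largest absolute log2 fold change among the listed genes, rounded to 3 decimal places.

3.425

log2(43827/28012) = 0.646  (YOR185C)
log2(7412/1015) = 2.868  (YDL336C)
log2(10971/3719) = 1.561  (YLL080C)
log2(10.41/111.8) = -3.425  (YKR138C)
log2(3466/13385) = -1.949  (YAR289C)
The largest magnitude belongs to YKR138C.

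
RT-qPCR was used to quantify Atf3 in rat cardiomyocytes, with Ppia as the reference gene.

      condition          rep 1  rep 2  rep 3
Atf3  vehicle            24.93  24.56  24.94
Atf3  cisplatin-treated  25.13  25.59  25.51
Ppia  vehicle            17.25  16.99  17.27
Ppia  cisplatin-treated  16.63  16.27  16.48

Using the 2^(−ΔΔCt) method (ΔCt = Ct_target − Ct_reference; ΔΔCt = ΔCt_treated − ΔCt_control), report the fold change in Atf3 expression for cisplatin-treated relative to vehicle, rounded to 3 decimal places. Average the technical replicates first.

Mean Ct: Atf3 vehicle 24.810; Atf3 cisplatin-treated 25.410; Ppia vehicle 17.170; Ppia cisplatin-treated 16.460
ΔCt(vehicle) = 24.810 − 17.170 = 7.640
ΔCt(cisplatin-treated) = 25.410 − 16.460 = 8.950
ΔΔCt = 8.950 − 7.640 = 1.310
Fold change = 2^(−1.310) = 0.4033

0.403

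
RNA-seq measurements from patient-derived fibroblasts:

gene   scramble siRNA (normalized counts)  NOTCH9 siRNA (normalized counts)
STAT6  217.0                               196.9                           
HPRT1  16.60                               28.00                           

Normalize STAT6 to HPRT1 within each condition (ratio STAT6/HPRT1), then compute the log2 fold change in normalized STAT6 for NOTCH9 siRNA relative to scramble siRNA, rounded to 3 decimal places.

-0.894

STAT6/HPRT1 (scramble siRNA) = 217.0 / 16.60 = 13.072
STAT6/HPRT1 (NOTCH9 siRNA) = 196.9 / 28.00 = 7.0321
Fold change = 7.0321 / 13.072 = 0.5379
log2(0.5379) = -0.8945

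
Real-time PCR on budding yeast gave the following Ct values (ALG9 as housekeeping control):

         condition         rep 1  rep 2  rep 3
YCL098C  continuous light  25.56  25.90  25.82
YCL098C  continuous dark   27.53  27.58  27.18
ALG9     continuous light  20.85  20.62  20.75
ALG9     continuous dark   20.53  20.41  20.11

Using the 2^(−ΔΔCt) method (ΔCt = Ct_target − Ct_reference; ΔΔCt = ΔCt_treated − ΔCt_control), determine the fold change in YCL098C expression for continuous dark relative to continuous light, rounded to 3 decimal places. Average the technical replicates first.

0.240

Mean Ct: YCL098C continuous light 25.760; YCL098C continuous dark 27.430; ALG9 continuous light 20.740; ALG9 continuous dark 20.350
ΔCt(continuous light) = 25.760 − 20.740 = 5.020
ΔCt(continuous dark) = 27.430 − 20.350 = 7.080
ΔΔCt = 7.080 − 5.020 = 2.060
Fold change = 2^(−2.060) = 0.2398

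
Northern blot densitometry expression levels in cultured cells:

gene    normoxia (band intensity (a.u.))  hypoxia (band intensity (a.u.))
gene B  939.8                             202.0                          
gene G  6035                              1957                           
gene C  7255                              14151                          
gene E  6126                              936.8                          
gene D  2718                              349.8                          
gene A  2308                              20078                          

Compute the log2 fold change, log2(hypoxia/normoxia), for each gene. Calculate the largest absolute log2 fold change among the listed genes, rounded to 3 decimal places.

3.121

log2(202.0/939.8) = -2.218  (gene B)
log2(1957/6035) = -1.625  (gene G)
log2(14151/7255) = 0.964  (gene C)
log2(936.8/6126) = -2.709  (gene E)
log2(349.8/2718) = -2.958  (gene D)
log2(20078/2308) = 3.121  (gene A)
The largest magnitude belongs to gene A.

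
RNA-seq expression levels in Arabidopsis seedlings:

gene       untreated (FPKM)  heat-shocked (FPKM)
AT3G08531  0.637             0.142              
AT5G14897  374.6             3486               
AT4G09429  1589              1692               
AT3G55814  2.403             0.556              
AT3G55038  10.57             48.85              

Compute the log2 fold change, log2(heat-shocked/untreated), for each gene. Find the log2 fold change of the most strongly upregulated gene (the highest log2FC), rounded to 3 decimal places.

3.218

log2(0.142/0.637) = -2.165  (AT3G08531)
log2(3486/374.6) = 3.218  (AT5G14897)
log2(1692/1589) = 0.091  (AT4G09429)
log2(0.556/2.403) = -2.112  (AT3G55814)
log2(48.85/10.57) = 2.208  (AT3G55038)
AT5G14897 is most strongly upregulated.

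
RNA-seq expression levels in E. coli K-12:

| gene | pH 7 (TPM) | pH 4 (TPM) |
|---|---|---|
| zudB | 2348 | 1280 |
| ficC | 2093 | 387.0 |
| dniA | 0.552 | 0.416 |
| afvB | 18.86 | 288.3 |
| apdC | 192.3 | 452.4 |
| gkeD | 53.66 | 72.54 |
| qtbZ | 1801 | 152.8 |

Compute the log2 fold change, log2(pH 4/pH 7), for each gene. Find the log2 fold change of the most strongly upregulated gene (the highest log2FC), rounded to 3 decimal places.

3.934

log2(1280/2348) = -0.875  (zudB)
log2(387.0/2093) = -2.435  (ficC)
log2(0.416/0.552) = -0.408  (dniA)
log2(288.3/18.86) = 3.934  (afvB)
log2(452.4/192.3) = 1.234  (apdC)
log2(72.54/53.66) = 0.435  (gkeD)
log2(152.8/1801) = -3.559  (qtbZ)
afvB is most strongly upregulated.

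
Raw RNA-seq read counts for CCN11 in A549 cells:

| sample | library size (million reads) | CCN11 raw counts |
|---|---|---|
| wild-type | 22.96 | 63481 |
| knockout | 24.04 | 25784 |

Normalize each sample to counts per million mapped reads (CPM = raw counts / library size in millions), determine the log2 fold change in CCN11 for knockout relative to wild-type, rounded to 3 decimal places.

CPM(wild-type) = 63481 / 22.96 = 2764.8519
CPM(knockout) = 25784 / 24.04 = 1072.5458
Fold change = 1072.5458 / 2764.8519 = 0.38792
log2(0.38792) = -1.3662

-1.366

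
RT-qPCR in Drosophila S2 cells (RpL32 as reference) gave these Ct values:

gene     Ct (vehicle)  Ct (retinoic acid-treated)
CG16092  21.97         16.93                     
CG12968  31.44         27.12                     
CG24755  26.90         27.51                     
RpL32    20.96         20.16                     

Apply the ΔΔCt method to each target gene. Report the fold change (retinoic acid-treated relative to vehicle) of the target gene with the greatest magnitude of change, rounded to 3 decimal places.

CG16092: ΔΔCt = (16.93−20.16) − (21.97−20.96) = -3.23 − 1.01 = -4.24; fold change = 2^4.24 = 18.896
CG12968: ΔΔCt = (27.12−20.16) − (31.44−20.96) = 6.96 − 10.48 = -3.52; fold change = 2^3.52 = 11.472
CG24755: ΔΔCt = (27.51−20.16) − (26.90−20.96) = 7.35 − 5.94 = 1.41; fold change = 2^-1.41 = 0.376
CG16092 has the largest |ΔΔCt| = 4.24.

18.896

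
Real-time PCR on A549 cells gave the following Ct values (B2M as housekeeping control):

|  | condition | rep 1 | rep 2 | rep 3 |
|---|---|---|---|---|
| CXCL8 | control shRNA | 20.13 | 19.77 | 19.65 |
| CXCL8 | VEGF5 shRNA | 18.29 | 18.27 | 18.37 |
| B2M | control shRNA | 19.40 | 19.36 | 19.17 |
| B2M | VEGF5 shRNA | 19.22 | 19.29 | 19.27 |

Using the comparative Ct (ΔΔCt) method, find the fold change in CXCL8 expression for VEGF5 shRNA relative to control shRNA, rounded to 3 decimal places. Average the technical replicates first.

Mean Ct: CXCL8 control shRNA 19.850; CXCL8 VEGF5 shRNA 18.310; B2M control shRNA 19.310; B2M VEGF5 shRNA 19.260
ΔCt(control shRNA) = 19.850 − 19.310 = 0.540
ΔCt(VEGF5 shRNA) = 18.310 − 19.260 = -0.950
ΔΔCt = -0.950 − 0.540 = -1.490
Fold change = 2^(−(-1.490)) = 2^1.490 = 2.8089

2.809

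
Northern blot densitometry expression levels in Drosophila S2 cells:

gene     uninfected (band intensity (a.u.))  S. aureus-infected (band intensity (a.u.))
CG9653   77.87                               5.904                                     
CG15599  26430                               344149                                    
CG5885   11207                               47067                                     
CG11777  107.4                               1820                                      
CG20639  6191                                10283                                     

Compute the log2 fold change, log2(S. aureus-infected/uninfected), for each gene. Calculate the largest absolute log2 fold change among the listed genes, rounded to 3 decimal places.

log2(5.904/77.87) = -3.721  (CG9653)
log2(344149/26430) = 3.703  (CG15599)
log2(47067/11207) = 2.070  (CG5885)
log2(1820/107.4) = 4.083  (CG11777)
log2(10283/6191) = 0.732  (CG20639)
The largest magnitude belongs to CG11777.

4.083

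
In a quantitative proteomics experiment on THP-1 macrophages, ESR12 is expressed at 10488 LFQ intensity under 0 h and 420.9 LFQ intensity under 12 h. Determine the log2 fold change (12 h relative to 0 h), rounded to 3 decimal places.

Fold change = 420.9 / 10488 = 0.0401
log2(0.0401) = -4.6391

-4.639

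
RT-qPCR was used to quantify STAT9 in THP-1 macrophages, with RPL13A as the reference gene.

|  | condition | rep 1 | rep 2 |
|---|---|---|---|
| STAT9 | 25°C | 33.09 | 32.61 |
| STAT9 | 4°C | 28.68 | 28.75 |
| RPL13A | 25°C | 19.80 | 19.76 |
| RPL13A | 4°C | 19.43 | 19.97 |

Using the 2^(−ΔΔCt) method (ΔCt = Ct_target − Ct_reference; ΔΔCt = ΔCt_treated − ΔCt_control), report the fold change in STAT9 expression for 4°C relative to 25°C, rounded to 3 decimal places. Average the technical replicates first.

16.622

Mean Ct: STAT9 25°C 32.850; STAT9 4°C 28.715; RPL13A 25°C 19.780; RPL13A 4°C 19.700
ΔCt(25°C) = 32.850 − 19.780 = 13.070
ΔCt(4°C) = 28.715 − 19.700 = 9.015
ΔΔCt = 9.015 − 13.070 = -4.055
Fold change = 2^(−(-4.055)) = 2^4.055 = 16.6217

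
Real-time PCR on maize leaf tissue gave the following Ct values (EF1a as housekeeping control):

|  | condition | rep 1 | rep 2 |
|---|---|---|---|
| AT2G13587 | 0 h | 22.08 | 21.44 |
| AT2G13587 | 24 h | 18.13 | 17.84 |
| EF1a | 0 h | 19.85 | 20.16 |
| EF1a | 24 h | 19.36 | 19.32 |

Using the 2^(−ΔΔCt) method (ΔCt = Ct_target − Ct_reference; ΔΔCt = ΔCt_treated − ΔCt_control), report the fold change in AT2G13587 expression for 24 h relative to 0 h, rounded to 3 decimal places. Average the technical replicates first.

Mean Ct: AT2G13587 0 h 21.760; AT2G13587 24 h 17.985; EF1a 0 h 20.005; EF1a 24 h 19.340
ΔCt(0 h) = 21.760 − 20.005 = 1.755
ΔCt(24 h) = 17.985 − 19.340 = -1.355
ΔΔCt = -1.355 − 1.755 = -3.110
Fold change = 2^(−(-3.110)) = 2^3.110 = 8.6338

8.634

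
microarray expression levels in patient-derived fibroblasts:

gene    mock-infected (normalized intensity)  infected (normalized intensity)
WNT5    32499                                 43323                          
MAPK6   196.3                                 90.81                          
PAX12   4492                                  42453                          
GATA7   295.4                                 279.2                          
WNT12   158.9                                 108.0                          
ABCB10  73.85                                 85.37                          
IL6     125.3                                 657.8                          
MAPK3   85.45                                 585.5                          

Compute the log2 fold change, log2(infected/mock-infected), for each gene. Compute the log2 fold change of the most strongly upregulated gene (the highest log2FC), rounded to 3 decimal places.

log2(43323/32499) = 0.415  (WNT5)
log2(90.81/196.3) = -1.112  (MAPK6)
log2(42453/4492) = 3.240  (PAX12)
log2(279.2/295.4) = -0.081  (GATA7)
log2(108.0/158.9) = -0.557  (WNT12)
log2(85.37/73.85) = 0.209  (ABCB10)
log2(657.8/125.3) = 2.392  (IL6)
log2(585.5/85.45) = 2.777  (MAPK3)
PAX12 is most strongly upregulated.

3.240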